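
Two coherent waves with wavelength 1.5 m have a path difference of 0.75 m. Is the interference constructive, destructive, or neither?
destructive — path difference = 0.5λ, an odd multiple of λ/2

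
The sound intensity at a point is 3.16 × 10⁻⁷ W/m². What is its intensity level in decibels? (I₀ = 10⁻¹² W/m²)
β = 10·log₁₀(I/I₀) = 55 dB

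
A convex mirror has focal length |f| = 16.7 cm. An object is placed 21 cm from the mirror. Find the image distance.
f = −16.7 cm (convex); 1/di = 1/f − 1/do → di = -9.302 cm (virtual image, behind mirror)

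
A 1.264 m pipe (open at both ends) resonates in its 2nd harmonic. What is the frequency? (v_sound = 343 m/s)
fₙ = nv/(2L) = 271.4 Hz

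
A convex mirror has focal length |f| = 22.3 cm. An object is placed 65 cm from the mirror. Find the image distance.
f = −22.3 cm (convex); 1/di = 1/f − 1/do → di = -16.6 cm (virtual image, behind mirror)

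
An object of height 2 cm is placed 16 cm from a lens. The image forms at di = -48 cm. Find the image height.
hi = (-di/do) × ho = 6 cm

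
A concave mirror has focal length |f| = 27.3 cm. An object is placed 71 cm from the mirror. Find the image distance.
f = +27.3 cm (concave); 1/di = 1/f − 1/do → di = 44.35 cm (real image, in front of mirror)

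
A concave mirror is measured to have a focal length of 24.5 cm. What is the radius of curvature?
R = 2|f| = 49 cm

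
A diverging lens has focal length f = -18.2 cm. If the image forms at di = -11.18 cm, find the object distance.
1/do = 1/f − 1/di → do = 28.99 cm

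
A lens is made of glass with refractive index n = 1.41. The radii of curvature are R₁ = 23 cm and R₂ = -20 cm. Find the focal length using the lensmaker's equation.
1/f = (n − 1)(1/R₁ − 1/R₂) → f = 26.09 cm (converging lens)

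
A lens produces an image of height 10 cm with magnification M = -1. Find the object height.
ho = |hi|/|M| = 10 cm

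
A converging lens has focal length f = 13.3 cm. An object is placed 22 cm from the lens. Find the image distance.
1/di = 1/f − 1/do → di = 33.63 cm (real image)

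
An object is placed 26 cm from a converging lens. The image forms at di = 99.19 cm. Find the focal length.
1/f = 1/do + 1/di → f = 20.6 cm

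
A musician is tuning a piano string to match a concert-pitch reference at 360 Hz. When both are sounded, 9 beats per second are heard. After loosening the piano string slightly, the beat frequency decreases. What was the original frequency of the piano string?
369 Hz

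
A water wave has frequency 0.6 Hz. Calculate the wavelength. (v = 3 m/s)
λ = v/f = 5 m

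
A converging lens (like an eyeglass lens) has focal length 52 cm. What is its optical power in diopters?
P = 1/f = 1.923 D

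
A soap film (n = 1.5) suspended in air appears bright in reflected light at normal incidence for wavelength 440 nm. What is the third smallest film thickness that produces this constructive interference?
2nt = (m − ½)λ with m = 3 → t = (m − ½)λ/(2n) = 366.7 nm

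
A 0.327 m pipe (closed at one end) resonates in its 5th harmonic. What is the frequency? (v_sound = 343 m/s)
fₙ = nv/(4L) = 1311 Hz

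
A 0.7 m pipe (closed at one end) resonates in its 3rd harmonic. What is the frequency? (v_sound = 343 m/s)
fₙ = nv/(4L) = 367.5 Hz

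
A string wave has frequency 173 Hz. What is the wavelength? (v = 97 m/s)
λ = v/f = 0.5607 m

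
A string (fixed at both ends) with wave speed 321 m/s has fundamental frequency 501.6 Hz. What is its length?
L = v/(2f₁) = 0.32 m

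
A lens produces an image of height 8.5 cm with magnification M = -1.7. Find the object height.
ho = |hi|/|M| = 5 cm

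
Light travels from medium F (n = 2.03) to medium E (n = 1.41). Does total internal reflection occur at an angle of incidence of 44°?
θc = arcsin(n₂/n₁) = 43.99°; 44° > θc, so yes — total internal reflection.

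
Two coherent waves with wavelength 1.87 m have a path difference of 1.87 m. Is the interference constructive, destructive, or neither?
constructive — path difference = 1λ, a whole number of wavelengths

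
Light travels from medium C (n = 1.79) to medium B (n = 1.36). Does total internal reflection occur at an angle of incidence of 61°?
θc = arcsin(n₂/n₁) = 49.44°; 61° > θc, so yes — total internal reflection.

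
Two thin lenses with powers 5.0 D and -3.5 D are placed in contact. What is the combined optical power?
P_total = P₁ + P₂ = 1.5 D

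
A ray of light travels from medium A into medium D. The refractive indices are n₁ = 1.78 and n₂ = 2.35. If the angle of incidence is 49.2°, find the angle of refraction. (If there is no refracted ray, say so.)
sin θ₂ = (n₁/n₂)·sin θ₁ = 0.5734 → θ₂ = 34.99°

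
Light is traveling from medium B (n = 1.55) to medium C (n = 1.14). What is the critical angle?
θc = arcsin(n₂/n₁) = 47.35°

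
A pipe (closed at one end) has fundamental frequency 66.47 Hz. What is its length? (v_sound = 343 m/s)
L = v/(4f₁) = 1.29 m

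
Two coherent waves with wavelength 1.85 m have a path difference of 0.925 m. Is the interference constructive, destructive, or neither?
destructive — path difference = 0.5λ, an odd multiple of λ/2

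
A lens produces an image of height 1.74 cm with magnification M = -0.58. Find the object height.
ho = |hi|/|M| = 3 cm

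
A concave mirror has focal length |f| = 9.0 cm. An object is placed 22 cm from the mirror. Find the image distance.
f = +9.0 cm (concave); 1/di = 1/f − 1/do → di = 15.23 cm (real image, in front of mirror)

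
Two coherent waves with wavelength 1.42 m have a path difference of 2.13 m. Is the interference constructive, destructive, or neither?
destructive — path difference = 1.5λ, an odd multiple of λ/2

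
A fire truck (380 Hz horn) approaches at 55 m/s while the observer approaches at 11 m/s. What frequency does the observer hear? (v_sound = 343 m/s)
f_obs = f·(v + v_o)/(v − v_s) = 467.1 Hz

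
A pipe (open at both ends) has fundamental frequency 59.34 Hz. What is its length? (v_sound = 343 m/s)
L = v/(2f₁) = 2.89 m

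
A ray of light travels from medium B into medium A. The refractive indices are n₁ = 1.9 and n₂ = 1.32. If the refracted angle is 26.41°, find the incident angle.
sin θ₁ = (n₂/n₁)·sin θ₂ → θ₁ = 18°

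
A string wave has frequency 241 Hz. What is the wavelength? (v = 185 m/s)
λ = v/f = 0.7676 m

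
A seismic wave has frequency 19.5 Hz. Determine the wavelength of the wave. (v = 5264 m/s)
λ = v/f = 269.9 m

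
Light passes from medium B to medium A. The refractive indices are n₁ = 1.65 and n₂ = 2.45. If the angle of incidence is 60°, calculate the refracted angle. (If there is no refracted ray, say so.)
sin θ₂ = (n₁/n₂)·sin θ₁ = 0.5832 → θ₂ = 35.68°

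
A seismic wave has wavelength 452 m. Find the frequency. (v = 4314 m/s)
f = v/λ = 9.544 Hz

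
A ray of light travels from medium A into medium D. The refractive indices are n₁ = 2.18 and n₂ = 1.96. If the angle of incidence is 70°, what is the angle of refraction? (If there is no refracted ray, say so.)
sin θ₂ = (n₁/n₂)·sin θ₁ = 1.045 > 1, so there is no refracted ray — the light undergoes total internal reflection.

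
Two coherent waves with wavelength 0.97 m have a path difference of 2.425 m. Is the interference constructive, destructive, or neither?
destructive — path difference = 2.5λ, an odd multiple of λ/2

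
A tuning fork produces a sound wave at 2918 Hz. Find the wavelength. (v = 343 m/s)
λ = v/f = 0.1175 m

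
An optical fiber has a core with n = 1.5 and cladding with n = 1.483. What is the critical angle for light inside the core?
θc = arcsin(n_cladding/n_core) = 81.37°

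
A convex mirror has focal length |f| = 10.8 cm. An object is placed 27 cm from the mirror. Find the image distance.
f = −10.8 cm (convex); 1/di = 1/f − 1/do → di = -7.714 cm (virtual image, behind mirror)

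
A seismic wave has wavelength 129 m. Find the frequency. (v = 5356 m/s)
f = v/λ = 41.52 Hz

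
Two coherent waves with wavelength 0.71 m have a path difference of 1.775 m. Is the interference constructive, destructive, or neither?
destructive — path difference = 2.5λ, an odd multiple of λ/2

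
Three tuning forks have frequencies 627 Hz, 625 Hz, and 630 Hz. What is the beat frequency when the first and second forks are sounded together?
2 Hz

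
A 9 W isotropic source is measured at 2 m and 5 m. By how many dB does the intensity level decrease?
Δβ = 20·log₁₀(r₂/r₁) = 7.959 dB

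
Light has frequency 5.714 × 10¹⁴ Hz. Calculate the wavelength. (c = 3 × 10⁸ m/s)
λ = c/f = 525 nm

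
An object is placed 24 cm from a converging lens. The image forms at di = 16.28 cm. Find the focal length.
1/f = 1/do + 1/di → f = 9.7 cm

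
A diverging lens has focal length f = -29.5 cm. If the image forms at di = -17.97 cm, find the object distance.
1/do = 1/f − 1/di → do = 45.98 cm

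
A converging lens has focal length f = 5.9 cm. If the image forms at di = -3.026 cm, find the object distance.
1/do = 1/f − 1/di → do = 2 cm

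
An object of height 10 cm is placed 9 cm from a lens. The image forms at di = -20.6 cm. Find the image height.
hi = (-di/do) × ho = 22.89 cm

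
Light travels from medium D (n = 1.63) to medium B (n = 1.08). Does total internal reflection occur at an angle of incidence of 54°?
θc = arcsin(n₂/n₁) = 41.5°; 54° > θc, so yes — total internal reflection.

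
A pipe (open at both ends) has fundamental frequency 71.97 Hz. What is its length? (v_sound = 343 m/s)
L = v/(2f₁) = 2.383 m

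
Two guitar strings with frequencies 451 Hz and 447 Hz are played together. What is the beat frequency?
4 Hz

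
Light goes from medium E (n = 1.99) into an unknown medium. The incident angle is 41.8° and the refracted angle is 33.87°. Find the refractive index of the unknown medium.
n₂ = n₁·sin θ₁ / sin θ₂ = 2.38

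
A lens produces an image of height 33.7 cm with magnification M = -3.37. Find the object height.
ho = |hi|/|M| = 10 cm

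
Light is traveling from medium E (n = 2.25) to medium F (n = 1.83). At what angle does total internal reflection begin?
θc = arcsin(n₂/n₁) = 54.42°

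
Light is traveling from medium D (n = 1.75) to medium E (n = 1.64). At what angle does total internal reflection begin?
θc = arcsin(n₂/n₁) = 69.58°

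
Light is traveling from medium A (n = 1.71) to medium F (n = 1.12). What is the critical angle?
θc = arcsin(n₂/n₁) = 40.92°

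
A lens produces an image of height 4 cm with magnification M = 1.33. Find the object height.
ho = |hi|/|M| = 3.008 cm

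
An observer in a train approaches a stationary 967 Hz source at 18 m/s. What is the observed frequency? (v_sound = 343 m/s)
f_obs = f·(v + v_o)/v = 1018 Hz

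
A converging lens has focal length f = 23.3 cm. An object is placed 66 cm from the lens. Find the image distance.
1/di = 1/f − 1/do → di = 36.01 cm (real image)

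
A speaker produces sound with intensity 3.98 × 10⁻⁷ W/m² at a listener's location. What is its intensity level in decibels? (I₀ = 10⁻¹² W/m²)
β = 10·log₁₀(I/I₀) = 56 dB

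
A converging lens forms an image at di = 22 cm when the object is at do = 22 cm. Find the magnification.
M = −di/do = -1 (inverted image)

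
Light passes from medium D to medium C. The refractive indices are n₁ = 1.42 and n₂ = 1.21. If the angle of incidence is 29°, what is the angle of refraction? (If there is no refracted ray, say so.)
sin θ₂ = (n₁/n₂)·sin θ₁ = 0.569 → θ₂ = 34.68°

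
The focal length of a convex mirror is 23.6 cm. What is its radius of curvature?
R = 2|f| = 47.2 cm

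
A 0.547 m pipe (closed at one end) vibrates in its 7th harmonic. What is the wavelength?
λₙ = 4L/n = 0.3126 m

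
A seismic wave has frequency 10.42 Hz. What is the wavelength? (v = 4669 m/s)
λ = v/f = 448.1 m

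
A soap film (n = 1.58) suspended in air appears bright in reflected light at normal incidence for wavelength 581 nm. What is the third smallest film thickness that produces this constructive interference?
2nt = (m − ½)λ with m = 3 → t = (m − ½)λ/(2n) = 459.7 nm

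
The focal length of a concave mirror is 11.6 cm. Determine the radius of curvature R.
R = 2|f| = 23.2 cm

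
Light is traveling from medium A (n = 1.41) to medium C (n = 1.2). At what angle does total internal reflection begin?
θc = arcsin(n₂/n₁) = 58.33°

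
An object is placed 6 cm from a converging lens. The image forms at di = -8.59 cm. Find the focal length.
1/f = 1/do + 1/di → f = 19.9 cm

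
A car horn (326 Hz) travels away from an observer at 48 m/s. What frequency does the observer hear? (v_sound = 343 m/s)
f_obs = f·v/(v + v_s) = 286 Hz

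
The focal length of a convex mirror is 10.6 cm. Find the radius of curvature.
R = 2|f| = 21.2 cm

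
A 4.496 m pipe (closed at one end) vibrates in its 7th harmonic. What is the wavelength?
λₙ = 4L/n = 2.569 m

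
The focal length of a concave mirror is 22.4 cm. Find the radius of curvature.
R = 2|f| = 44.8 cm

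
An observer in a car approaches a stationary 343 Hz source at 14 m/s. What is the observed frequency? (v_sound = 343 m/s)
f_obs = f·(v + v_o)/v = 357 Hz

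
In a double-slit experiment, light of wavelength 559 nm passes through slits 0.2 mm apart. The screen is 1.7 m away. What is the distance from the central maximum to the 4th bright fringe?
y = mλL/d = 19.01 mm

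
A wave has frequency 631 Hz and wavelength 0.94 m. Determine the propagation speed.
v = fλ = 593.1 m/s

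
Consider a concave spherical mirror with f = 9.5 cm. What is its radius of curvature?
R = 2|f| = 19 cm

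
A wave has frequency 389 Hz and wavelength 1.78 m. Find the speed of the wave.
v = fλ = 692.4 m/s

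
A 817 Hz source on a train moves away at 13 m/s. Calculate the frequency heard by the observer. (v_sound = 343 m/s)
f_obs = f·v/(v + v_s) = 787.2 Hz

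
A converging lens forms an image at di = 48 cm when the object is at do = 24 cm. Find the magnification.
M = −di/do = -2 (inverted image)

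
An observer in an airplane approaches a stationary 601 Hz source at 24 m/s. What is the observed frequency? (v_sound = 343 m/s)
f_obs = f·(v + v_o)/v = 643.1 Hz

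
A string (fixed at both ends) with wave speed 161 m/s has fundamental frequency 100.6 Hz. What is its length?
L = v/(2f₁) = 0.8002 m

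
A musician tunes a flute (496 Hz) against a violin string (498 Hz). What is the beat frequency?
2 Hz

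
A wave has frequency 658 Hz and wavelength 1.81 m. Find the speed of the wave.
v = fλ = 1191 m/s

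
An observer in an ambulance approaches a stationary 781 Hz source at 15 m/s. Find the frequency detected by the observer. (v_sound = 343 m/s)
f_obs = f·(v + v_o)/v = 815.2 Hz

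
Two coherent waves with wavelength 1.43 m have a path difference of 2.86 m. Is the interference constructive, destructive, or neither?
constructive — path difference = 2λ, a whole number of wavelengths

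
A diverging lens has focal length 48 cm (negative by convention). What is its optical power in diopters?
P = 1/f = -2.083 D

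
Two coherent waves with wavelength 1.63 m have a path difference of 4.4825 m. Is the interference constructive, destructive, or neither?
neither (partial) — path difference = 2.75λ, neither a whole number of wavelengths nor an odd multiple of λ/2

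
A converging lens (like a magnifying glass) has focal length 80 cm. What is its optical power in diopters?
P = 1/f = 1.25 D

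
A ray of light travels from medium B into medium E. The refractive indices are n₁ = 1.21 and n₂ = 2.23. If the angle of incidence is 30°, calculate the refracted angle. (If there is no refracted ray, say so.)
sin θ₂ = (n₁/n₂)·sin θ₁ = 0.2713 → θ₂ = 15.74°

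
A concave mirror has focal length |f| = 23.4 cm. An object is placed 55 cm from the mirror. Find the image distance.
f = +23.4 cm (concave); 1/di = 1/f − 1/do → di = 40.73 cm (real image, in front of mirror)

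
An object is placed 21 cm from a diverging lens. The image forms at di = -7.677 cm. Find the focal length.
1/f = 1/do + 1/di → f = -12.1 cm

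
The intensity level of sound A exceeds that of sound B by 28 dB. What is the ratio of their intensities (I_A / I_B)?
I_A/I_B = 10^(Δβ/10) = 631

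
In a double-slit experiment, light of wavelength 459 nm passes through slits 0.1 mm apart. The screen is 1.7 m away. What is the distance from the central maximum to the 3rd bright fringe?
y = mλL/d = 23.41 mm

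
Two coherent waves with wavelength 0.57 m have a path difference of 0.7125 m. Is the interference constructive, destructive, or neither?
neither (partial) — path difference = 1.25λ, neither a whole number of wavelengths nor an odd multiple of λ/2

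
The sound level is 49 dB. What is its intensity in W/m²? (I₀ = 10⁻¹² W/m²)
I = I₀·10^(β/10) = 7.94 × 10⁻⁸ W/m²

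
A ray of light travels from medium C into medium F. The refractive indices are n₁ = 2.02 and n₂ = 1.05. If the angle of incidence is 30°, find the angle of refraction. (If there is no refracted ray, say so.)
sin θ₂ = (n₁/n₂)·sin θ₁ = 0.9619 → θ₂ = 74.13°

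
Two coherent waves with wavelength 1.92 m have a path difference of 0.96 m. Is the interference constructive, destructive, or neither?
destructive — path difference = 0.5λ, an odd multiple of λ/2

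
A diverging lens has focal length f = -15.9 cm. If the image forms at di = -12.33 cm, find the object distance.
1/do = 1/f − 1/di → do = 54.92 cm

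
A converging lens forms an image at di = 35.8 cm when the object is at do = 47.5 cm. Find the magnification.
M = −di/do = -0.7537 (inverted image)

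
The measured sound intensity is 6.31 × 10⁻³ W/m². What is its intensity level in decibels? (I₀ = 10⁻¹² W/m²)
β = 10·log₁₀(I/I₀) = 98 dB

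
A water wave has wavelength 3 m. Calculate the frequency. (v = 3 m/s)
f = v/λ = 1 Hz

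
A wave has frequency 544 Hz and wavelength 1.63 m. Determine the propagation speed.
v = fλ = 886.7 m/s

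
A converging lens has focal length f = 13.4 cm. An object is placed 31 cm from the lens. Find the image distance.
1/di = 1/f − 1/do → di = 23.6 cm (real image)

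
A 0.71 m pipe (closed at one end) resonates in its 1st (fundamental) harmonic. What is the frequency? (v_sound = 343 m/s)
fₙ = nv/(4L) = 120.8 Hz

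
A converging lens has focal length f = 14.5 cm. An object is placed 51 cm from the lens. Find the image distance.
1/di = 1/f − 1/do → di = 20.26 cm (real image)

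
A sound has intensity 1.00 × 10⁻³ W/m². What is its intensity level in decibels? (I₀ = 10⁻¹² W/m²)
β = 10·log₁₀(I/I₀) = 90 dB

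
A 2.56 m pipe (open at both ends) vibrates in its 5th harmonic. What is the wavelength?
λₙ = 2L/n = 1.024 m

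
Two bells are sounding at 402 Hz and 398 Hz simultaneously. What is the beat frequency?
4 Hz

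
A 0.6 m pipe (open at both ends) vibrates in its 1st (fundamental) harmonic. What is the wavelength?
λₙ = 2L/n = 1.2 m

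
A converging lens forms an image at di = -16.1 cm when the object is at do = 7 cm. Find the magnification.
M = −di/do = 2.3 (upright image)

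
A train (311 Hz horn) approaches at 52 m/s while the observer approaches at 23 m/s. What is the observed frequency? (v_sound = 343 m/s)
f_obs = f·(v + v_o)/(v − v_s) = 391.2 Hz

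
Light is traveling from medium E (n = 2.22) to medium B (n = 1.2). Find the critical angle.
θc = arcsin(n₂/n₁) = 32.72°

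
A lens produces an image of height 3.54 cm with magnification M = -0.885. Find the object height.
ho = |hi|/|M| = 4 cm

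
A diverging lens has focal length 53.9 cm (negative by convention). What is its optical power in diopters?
P = 1/f = -1.855 D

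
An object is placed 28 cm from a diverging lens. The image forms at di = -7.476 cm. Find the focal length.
1/f = 1/do + 1/di → f = -10.2 cm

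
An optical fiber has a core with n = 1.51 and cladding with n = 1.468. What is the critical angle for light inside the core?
θc = arcsin(n_cladding/n_core) = 76.45°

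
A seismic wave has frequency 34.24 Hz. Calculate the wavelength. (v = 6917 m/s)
λ = v/f = 202 m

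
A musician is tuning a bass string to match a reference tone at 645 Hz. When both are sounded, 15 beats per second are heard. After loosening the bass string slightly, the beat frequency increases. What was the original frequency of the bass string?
630 Hz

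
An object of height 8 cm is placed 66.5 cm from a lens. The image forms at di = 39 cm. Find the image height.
hi = (-di/do) × ho = -4.692 cm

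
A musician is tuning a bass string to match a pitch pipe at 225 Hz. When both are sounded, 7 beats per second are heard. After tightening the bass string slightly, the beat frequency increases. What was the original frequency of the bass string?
232 Hz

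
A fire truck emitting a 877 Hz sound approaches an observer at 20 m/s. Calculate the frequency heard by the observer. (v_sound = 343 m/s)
f_obs = f·v/(v − v_s) = 931.3 Hz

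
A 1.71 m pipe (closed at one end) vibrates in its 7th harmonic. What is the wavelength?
λₙ = 4L/n = 0.9771 m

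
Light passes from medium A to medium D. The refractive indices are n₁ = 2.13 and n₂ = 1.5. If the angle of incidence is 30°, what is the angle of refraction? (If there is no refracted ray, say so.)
sin θ₂ = (n₁/n₂)·sin θ₁ = 0.71 → θ₂ = 45.23°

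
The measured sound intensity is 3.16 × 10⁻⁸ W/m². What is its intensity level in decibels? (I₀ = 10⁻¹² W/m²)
β = 10·log₁₀(I/I₀) = 45 dB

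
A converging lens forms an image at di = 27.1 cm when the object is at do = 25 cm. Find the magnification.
M = −di/do = -1.084 (inverted image)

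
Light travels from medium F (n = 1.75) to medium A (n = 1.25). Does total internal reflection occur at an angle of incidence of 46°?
θc = arcsin(n₂/n₁) = 45.58°; 46° > θc, so yes — total internal reflection.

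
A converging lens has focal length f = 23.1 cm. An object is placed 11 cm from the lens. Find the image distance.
1/di = 1/f − 1/do → di = -21 cm (virtual image)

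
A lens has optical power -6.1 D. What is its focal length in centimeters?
f = 1/P = -16.39 cm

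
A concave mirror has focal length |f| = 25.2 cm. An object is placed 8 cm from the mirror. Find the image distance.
f = +25.2 cm (concave); 1/di = 1/f − 1/do → di = -11.72 cm (virtual image, behind mirror)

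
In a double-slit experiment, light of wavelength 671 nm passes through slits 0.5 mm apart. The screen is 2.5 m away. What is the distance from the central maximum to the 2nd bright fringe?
y = mλL/d = 6.71 mm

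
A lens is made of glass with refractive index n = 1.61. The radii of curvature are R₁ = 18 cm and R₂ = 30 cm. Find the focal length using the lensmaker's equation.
1/f = (n − 1)(1/R₁ − 1/R₂) → f = 73.77 cm (converging lens)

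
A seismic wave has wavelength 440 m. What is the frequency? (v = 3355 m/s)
f = v/λ = 7.625 Hz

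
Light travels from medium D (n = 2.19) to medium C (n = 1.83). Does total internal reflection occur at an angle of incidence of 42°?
θc = arcsin(n₂/n₁) = 56.68°; 42° < θc, so no — the ray refracts.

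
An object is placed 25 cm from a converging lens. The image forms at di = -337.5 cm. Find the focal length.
1/f = 1/do + 1/di → f = 27 cm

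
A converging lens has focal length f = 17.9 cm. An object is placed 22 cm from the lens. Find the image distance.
1/di = 1/f − 1/do → di = 96.05 cm (real image)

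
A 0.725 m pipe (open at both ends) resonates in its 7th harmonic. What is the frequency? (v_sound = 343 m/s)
fₙ = nv/(2L) = 1656 Hz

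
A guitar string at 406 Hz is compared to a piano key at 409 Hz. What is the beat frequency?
3 Hz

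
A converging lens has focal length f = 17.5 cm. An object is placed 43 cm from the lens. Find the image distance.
1/di = 1/f − 1/do → di = 29.51 cm (real image)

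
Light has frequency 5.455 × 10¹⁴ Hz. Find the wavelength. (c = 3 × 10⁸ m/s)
λ = c/f = 550 nm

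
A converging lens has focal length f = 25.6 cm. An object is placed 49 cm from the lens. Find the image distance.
1/di = 1/f − 1/do → di = 53.61 cm (real image)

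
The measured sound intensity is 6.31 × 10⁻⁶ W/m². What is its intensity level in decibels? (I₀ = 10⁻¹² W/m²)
β = 10·log₁₀(I/I₀) = 68 dB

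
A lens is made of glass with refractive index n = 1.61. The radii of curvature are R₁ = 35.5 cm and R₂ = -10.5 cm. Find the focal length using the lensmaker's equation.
1/f = (n − 1)(1/R₁ − 1/R₂) → f = 13.28 cm (converging lens)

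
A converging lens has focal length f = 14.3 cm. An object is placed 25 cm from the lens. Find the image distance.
1/di = 1/f − 1/do → di = 33.41 cm (real image)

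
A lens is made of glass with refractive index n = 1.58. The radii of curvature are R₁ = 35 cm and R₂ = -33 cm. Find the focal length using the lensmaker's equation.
1/f = (n − 1)(1/R₁ − 1/R₂) → f = 29.28 cm (converging lens)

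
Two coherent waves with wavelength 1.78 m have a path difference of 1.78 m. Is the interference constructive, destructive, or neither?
constructive — path difference = 1λ, a whole number of wavelengths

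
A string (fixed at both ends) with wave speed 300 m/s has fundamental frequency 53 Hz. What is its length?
L = v/(2f₁) = 2.83 m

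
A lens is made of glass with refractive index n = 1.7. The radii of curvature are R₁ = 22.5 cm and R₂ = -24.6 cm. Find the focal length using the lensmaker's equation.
1/f = (n − 1)(1/R₁ − 1/R₂) → f = 16.79 cm (converging lens)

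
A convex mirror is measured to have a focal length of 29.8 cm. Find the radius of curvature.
R = 2|f| = 59.6 cm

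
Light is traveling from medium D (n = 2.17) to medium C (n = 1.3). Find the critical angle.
θc = arcsin(n₂/n₁) = 36.8°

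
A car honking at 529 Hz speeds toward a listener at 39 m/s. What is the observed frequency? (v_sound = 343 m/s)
f_obs = f·v/(v − v_s) = 596.9 Hz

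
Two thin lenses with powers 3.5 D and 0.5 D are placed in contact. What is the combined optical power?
P_total = P₁ + P₂ = 4.0 D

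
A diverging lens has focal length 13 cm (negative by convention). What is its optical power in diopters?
P = 1/f = -7.692 D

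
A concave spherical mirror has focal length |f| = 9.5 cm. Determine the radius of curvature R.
R = 2|f| = 19 cm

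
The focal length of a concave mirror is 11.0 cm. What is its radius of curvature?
R = 2|f| = 22 cm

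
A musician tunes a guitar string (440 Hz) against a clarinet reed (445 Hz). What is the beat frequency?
5 Hz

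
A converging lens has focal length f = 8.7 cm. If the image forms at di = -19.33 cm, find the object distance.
1/do = 1/f − 1/di → do = 6 cm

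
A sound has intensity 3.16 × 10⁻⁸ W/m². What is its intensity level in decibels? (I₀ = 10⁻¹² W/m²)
β = 10·log₁₀(I/I₀) = 45 dB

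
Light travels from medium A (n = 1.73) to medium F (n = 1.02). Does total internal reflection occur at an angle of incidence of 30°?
θc = arcsin(n₂/n₁) = 36.13°; 30° < θc, so no — the ray refracts.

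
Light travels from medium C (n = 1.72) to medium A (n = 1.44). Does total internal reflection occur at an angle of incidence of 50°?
θc = arcsin(n₂/n₁) = 56.85°; 50° < θc, so no — the ray refracts.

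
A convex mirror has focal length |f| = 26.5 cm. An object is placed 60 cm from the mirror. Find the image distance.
f = −26.5 cm (convex); 1/di = 1/f − 1/do → di = -18.38 cm (virtual image, behind mirror)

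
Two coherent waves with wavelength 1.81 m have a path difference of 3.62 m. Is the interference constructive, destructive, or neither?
constructive — path difference = 2λ, a whole number of wavelengths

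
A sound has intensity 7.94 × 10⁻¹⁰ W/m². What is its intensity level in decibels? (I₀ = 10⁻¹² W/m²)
β = 10·log₁₀(I/I₀) = 29 dB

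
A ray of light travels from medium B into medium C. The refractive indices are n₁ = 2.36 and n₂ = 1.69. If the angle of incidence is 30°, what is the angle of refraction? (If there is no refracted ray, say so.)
sin θ₂ = (n₁/n₂)·sin θ₁ = 0.6982 → θ₂ = 44.28°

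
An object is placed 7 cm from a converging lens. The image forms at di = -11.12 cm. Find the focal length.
1/f = 1/do + 1/di → f = 18.89 cm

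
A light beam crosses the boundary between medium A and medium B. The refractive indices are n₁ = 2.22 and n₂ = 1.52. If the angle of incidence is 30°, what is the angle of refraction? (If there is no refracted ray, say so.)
sin θ₂ = (n₁/n₂)·sin θ₁ = 0.7303 → θ₂ = 46.91°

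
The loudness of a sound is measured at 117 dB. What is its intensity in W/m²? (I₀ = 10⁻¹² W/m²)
I = I₀·10^(β/10) = 5.01 × 10⁻¹ W/m²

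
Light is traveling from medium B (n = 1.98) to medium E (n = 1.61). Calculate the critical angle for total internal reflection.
θc = arcsin(n₂/n₁) = 54.4°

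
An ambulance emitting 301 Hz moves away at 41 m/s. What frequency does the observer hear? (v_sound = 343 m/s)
f_obs = f·v/(v + v_s) = 268.9 Hz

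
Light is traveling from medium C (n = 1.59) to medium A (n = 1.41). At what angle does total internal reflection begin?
θc = arcsin(n₂/n₁) = 62.47°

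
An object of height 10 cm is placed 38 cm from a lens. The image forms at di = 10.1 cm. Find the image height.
hi = (-di/do) × ho = -2.658 cm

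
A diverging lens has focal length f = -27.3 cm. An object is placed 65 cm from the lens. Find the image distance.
1/di = 1/f − 1/do → di = -19.23 cm (virtual image)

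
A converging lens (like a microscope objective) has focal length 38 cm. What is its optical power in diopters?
P = 1/f = 2.632 D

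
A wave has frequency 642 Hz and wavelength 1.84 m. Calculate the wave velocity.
v = fλ = 1181 m/s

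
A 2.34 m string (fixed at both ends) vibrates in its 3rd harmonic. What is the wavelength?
λₙ = 2L/n = 1.56 m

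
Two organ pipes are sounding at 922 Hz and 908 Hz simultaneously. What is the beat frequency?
14 Hz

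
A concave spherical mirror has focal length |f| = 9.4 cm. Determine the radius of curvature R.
R = 2|f| = 18.8 cm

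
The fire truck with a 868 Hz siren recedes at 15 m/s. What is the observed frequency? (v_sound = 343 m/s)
f_obs = f·v/(v + v_s) = 831.6 Hz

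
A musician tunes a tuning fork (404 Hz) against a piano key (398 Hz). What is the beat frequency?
6 Hz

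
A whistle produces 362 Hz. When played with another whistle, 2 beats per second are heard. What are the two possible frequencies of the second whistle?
f₂ = 362 ± 2 Hz → 364 Hz or 360 Hz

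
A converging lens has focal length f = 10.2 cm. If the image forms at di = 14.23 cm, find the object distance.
1/do = 1/f − 1/di → do = 36.02 cm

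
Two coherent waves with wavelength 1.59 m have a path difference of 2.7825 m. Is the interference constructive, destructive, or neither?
neither (partial) — path difference = 1.75λ, neither a whole number of wavelengths nor an odd multiple of λ/2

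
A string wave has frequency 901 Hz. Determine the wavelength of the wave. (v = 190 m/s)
λ = v/f = 0.2109 m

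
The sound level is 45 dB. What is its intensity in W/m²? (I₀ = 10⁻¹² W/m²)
I = I₀·10^(β/10) = 3.16 × 10⁻⁸ W/m²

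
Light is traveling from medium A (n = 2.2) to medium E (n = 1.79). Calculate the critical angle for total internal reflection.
θc = arcsin(n₂/n₁) = 54.45°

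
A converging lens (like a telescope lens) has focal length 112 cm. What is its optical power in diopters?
P = 1/f = 0.8929 D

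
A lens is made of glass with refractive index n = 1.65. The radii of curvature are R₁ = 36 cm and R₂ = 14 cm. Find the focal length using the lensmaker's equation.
1/f = (n − 1)(1/R₁ − 1/R₂) → f = -35.24 cm (diverging lens)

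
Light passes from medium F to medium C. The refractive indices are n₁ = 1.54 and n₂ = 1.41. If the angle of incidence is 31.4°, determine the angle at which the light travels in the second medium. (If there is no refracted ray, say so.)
sin θ₂ = (n₁/n₂)·sin θ₁ = 0.569 → θ₂ = 34.68°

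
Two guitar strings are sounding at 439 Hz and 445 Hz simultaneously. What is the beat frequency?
6 Hz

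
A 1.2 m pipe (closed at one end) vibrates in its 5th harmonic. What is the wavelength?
λₙ = 4L/n = 0.96 m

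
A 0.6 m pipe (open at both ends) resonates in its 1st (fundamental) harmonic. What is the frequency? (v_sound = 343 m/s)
fₙ = nv/(2L) = 285.8 Hz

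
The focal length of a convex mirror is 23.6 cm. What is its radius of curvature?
R = 2|f| = 47.2 cm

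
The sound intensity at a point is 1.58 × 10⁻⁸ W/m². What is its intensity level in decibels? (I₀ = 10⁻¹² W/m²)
β = 10·log₁₀(I/I₀) = 41.99 dB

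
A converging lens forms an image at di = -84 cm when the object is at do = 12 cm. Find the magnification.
M = −di/do = 7 (upright image)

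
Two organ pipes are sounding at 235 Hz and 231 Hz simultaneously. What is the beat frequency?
4 Hz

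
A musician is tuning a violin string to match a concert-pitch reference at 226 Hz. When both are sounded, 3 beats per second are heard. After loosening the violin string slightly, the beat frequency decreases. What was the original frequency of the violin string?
229 Hz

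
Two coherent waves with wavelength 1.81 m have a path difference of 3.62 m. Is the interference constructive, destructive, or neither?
constructive — path difference = 2λ, a whole number of wavelengths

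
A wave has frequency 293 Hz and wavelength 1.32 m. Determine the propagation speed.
v = fλ = 386.8 m/s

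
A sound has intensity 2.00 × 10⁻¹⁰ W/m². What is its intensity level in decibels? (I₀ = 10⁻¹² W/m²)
β = 10·log₁₀(I/I₀) = 23.01 dB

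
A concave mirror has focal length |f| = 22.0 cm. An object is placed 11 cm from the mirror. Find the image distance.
f = +22.0 cm (concave); 1/di = 1/f − 1/do → di = -22 cm (virtual image, behind mirror)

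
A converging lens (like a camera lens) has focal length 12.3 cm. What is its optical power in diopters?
P = 1/f = 8.13 D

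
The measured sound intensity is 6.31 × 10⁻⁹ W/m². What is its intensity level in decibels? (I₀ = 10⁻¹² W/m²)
β = 10·log₁₀(I/I₀) = 38 dB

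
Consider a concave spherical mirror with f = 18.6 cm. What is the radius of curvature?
R = 2|f| = 37.2 cm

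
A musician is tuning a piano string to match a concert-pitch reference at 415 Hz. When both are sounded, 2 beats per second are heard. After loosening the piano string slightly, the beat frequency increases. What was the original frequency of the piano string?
413 Hz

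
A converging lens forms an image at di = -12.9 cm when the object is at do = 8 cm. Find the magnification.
M = −di/do = 1.613 (upright image)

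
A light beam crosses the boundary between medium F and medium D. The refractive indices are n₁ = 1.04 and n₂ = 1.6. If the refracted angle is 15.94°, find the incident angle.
sin θ₁ = (n₂/n₁)·sin θ₂ → θ₁ = 24.99°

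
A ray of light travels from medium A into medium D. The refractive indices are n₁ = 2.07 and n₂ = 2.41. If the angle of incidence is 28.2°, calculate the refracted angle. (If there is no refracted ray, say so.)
sin θ₂ = (n₁/n₂)·sin θ₁ = 0.4059 → θ₂ = 23.95°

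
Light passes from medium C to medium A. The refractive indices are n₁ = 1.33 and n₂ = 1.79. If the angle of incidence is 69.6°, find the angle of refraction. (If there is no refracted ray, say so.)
sin θ₂ = (n₁/n₂)·sin θ₁ = 0.6964 → θ₂ = 44.14°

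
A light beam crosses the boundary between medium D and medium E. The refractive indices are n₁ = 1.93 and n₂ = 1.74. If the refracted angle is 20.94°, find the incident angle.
sin θ₁ = (n₂/n₁)·sin θ₂ → θ₁ = 18.8°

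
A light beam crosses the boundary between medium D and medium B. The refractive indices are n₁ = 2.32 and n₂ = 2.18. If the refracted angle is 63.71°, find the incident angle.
sin θ₁ = (n₂/n₁)·sin θ₂ → θ₁ = 57.4°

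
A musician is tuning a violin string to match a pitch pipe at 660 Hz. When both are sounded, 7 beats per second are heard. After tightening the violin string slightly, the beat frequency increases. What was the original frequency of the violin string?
667 Hz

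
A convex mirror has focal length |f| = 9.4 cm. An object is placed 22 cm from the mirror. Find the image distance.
f = −9.4 cm (convex); 1/di = 1/f − 1/do → di = -6.586 cm (virtual image, behind mirror)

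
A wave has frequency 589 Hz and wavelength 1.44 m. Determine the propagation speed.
v = fλ = 848.2 m/s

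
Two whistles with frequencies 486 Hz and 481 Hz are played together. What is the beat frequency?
5 Hz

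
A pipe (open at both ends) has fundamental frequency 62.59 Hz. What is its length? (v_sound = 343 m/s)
L = v/(2f₁) = 2.74 m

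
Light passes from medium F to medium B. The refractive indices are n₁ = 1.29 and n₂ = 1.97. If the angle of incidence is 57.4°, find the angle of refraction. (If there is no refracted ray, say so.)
sin θ₂ = (n₁/n₂)·sin θ₁ = 0.5517 → θ₂ = 33.48°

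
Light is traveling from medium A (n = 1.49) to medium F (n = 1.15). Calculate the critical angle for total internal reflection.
θc = arcsin(n₂/n₁) = 50.52°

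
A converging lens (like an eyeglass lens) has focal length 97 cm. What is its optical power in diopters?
P = 1/f = 1.031 D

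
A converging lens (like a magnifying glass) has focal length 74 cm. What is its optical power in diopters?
P = 1/f = 1.351 D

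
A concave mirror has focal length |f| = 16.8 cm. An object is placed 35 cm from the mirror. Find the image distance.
f = +16.8 cm (concave); 1/di = 1/f − 1/do → di = 32.31 cm (real image, in front of mirror)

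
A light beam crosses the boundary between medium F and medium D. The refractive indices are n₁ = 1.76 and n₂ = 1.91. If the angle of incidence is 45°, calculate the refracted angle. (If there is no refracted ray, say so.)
sin θ₂ = (n₁/n₂)·sin θ₁ = 0.6516 → θ₂ = 40.66°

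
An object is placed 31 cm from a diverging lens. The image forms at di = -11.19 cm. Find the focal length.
1/f = 1/do + 1/di → f = -17.51 cm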